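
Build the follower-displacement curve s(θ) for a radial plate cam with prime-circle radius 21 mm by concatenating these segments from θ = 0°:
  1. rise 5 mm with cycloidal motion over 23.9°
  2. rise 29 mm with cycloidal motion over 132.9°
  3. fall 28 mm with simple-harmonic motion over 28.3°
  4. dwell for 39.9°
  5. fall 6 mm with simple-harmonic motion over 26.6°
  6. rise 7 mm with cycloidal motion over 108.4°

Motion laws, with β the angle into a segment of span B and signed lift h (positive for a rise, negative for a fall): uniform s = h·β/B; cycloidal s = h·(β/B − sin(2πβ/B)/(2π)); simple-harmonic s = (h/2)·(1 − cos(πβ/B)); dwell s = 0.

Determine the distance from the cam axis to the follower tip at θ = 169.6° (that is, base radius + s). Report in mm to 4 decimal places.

seg 1 [0°–23.9°] cycloidal, h=5: full span → s += 5 → s = 5.0000
seg 2 [23.9°–156.8°] cycloidal, h=29: full span → s += 29 → s = 34.0000
seg 3 [156.8°–185.1°] simple-harmonic, h=-28: θ=169.6° here. β=12.8, B=28.3. -28/2·(1 − cos(π·0.4523)) = -11.9097 → s = 22.0903
radial distance = base radius + s = 21 + 22.0903 = 43.0903

43.0903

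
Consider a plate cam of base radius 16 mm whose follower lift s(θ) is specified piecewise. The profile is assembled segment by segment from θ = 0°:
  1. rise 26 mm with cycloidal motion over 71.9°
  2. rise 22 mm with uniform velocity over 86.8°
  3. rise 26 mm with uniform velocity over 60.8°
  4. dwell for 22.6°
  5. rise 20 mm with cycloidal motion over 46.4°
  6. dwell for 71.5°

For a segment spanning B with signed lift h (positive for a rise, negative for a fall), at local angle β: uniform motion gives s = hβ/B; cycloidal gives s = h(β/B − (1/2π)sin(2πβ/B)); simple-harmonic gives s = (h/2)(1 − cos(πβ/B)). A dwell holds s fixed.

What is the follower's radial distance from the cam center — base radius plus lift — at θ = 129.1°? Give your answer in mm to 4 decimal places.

seg 1 [0°–71.9°] cycloidal, h=26: full span → s += 26 → s = 26.0000
seg 2 [71.9°–158.7°] uniform, h=22: θ=129.1° here. β=57.2, B=86.8. 22·57.2/86.8 = 14.4977 → s = 40.4977
radial distance = base radius + s = 16 + 40.4977 = 56.4977

56.4977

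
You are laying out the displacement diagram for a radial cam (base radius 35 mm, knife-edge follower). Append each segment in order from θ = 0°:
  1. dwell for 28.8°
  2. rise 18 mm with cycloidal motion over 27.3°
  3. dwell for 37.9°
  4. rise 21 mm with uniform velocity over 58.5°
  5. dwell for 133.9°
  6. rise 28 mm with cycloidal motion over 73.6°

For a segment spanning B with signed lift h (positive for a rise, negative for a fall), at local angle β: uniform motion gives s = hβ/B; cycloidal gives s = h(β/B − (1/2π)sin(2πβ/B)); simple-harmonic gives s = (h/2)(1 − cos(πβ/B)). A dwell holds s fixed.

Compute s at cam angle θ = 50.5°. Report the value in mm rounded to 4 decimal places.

seg 1 [0°–28.8°] dwell: s stays 0.0000
seg 2 [28.8°–56.1°] cycloidal, h=18: θ=50.5° here. β=21.7, B=27.3. 18·(0.7949 − sin(2π·0.7949)/(2π)) = 17.0594 → s = 17.0594

17.0594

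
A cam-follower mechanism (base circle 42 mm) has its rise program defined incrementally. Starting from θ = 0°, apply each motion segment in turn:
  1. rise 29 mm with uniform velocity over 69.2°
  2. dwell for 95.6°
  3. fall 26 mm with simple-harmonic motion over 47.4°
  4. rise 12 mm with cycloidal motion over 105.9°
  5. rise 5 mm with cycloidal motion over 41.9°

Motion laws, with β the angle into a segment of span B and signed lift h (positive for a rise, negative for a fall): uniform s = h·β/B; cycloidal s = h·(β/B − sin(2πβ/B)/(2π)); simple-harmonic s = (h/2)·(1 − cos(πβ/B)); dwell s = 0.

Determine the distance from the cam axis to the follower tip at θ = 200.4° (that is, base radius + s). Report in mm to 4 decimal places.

seg 1 [0°–69.2°] uniform, h=29: full span → s += 29 → s = 29.0000
seg 2 [69.2°–164.8°] dwell: s stays 29.0000
seg 3 [164.8°–212.2°] simple-harmonic, h=-26: θ=200.4° here. β=35.6, B=47.4. -26/2·(1 − cos(π·0.7511)) = -22.2228 → s = 6.7772
radial distance = base radius + s = 42 + 6.7772 = 48.7772

48.7772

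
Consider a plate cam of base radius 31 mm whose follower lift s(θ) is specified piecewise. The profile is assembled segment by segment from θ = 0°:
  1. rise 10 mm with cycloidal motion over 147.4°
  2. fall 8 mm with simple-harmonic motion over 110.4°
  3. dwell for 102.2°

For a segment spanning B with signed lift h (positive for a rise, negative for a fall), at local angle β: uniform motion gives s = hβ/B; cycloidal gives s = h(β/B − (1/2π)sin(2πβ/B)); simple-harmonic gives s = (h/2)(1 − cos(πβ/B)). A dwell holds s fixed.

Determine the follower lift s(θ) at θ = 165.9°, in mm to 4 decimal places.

seg 1 [0°–147.4°] cycloidal, h=10: full span → s += 10 → s = 10.0000
seg 2 [147.4°–257.8°] simple-harmonic, h=-8: θ=165.9° here. β=18.5, B=110.4. -8/2·(1 − cos(π·0.1676)) = -0.5416 → s = 9.4584

9.4584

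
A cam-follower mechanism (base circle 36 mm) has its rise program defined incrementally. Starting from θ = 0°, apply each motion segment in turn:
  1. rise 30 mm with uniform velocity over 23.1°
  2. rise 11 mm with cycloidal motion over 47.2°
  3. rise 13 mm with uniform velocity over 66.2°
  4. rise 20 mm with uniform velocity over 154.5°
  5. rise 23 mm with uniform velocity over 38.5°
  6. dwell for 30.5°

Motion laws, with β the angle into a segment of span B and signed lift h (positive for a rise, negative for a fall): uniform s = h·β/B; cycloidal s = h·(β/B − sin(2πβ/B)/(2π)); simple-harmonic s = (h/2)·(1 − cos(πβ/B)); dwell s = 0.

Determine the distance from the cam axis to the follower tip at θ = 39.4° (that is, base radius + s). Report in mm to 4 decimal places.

seg 1 [0°–23.1°] uniform, h=30: full span → s += 30 → s = 30.0000
seg 2 [23.1°–70.3°] cycloidal, h=11: θ=39.4° here. β=16.3, B=47.2. 11·(0.3453 − sin(2π·0.3453)/(2π)) = 2.3529 → s = 32.3529
radial distance = base radius + s = 36 + 32.3529 = 68.3529

68.3529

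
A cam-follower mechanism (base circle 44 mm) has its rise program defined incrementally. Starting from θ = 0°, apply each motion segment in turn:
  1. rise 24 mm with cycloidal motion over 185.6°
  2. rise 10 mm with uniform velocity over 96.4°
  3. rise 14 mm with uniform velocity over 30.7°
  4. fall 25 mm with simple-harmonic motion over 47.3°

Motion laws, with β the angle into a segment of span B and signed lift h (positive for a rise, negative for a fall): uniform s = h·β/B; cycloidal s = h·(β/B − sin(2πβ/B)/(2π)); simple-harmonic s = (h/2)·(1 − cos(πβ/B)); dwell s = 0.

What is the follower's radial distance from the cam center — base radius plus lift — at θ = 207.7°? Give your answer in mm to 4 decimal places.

seg 1 [0°–185.6°] cycloidal, h=24: full span → s += 24 → s = 24.0000
seg 2 [185.6°–282°] uniform, h=10: θ=207.7° here. β=22.1, B=96.4. 10·22.1/96.4 = 2.2925 → s = 26.2925
radial distance = base radius + s = 44 + 26.2925 = 70.2925

70.2925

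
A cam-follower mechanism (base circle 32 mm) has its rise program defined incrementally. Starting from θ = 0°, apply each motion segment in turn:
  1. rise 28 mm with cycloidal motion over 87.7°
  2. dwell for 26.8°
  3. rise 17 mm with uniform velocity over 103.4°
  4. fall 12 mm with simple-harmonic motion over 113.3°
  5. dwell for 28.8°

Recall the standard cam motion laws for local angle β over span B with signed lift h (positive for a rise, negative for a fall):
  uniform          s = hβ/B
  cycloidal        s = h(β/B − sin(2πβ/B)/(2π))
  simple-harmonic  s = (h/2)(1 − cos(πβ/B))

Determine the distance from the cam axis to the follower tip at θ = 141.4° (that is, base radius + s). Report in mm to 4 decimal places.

seg 1 [0°–87.7°] cycloidal, h=28: full span → s += 28 → s = 28.0000
seg 2 [87.7°–114.5°] dwell: s stays 28.0000
seg 3 [114.5°–217.9°] uniform, h=17: θ=141.4° here. β=26.9, B=103.4. 17·26.9/103.4 = 4.4226 → s = 32.4226
radial distance = base radius + s = 32 + 32.4226 = 64.4226

64.4226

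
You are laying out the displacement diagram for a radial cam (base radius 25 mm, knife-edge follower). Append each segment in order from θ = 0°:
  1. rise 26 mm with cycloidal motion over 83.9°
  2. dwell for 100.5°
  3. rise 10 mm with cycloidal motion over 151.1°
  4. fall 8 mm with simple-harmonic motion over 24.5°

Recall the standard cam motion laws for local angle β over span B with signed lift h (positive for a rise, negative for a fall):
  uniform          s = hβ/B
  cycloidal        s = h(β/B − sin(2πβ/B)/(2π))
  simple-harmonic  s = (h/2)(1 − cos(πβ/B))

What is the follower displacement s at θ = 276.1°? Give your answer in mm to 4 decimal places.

seg 1 [0°–83.9°] cycloidal, h=26: full span → s += 26 → s = 26.0000
seg 2 [83.9°–184.4°] dwell: s stays 26.0000
seg 3 [184.4°–335.5°] cycloidal, h=10: θ=276.1° here. β=91.7, B=151.1. 10·(0.6069 − sin(2π·0.6069)/(2π)) = 7.0591 → s = 33.0591

33.0591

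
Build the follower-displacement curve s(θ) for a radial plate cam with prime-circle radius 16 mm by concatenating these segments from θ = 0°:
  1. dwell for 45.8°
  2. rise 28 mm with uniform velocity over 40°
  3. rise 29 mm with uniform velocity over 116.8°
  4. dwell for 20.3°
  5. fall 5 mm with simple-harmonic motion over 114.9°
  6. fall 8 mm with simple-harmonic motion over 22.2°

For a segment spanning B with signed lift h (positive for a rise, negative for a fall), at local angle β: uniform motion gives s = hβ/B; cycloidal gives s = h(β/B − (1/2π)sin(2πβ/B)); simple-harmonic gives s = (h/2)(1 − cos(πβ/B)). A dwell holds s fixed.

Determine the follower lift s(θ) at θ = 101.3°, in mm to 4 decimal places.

seg 1 [0°–45.8°] dwell: s stays 0.0000
seg 2 [45.8°–85.8°] uniform, h=28: full span → s += 28 → s = 28.0000
seg 3 [85.8°–202.6°] uniform, h=29: θ=101.3° here. β=15.5, B=116.8. 29·15.5/116.8 = 3.8485 → s = 31.8485

31.8485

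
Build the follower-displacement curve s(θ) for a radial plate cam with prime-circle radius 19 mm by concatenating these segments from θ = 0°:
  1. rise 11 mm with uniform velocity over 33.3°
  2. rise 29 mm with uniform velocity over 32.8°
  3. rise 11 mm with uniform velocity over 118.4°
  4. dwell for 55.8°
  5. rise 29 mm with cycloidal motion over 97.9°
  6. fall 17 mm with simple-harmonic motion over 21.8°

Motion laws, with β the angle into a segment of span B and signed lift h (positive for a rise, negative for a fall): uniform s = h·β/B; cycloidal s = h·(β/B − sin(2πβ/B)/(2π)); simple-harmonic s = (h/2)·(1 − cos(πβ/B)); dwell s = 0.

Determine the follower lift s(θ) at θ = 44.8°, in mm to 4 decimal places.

seg 1 [0°–33.3°] uniform, h=11: full span → s += 11 → s = 11.0000
seg 2 [33.3°–66.1°] uniform, h=29: θ=44.8° here. β=11.5, B=32.8. 29·11.5/32.8 = 10.1677 → s = 21.1677

21.1677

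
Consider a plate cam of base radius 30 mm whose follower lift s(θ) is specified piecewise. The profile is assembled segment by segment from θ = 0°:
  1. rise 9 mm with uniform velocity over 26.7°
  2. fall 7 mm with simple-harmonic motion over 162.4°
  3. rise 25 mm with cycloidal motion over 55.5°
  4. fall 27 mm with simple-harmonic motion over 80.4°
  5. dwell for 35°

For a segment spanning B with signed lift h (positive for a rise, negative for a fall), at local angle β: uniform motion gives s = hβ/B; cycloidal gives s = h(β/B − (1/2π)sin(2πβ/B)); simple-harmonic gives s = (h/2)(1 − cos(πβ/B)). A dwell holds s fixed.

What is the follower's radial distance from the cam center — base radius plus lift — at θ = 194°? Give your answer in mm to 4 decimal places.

seg 1 [0°–26.7°] uniform, h=9: full span → s += 9 → s = 9.0000
seg 2 [26.7°–189.1°] simple-harmonic, h=-7: full span → s += -7 → s = 2.0000
seg 3 [189.1°–244.6°] cycloidal, h=25: θ=194° here. β=4.9, B=55.5. 25·(0.0883 − sin(2π·0.0883)/(2π)) = 0.1115 → s = 2.1115
radial distance = base radius + s = 30 + 2.1115 = 32.1115

32.1115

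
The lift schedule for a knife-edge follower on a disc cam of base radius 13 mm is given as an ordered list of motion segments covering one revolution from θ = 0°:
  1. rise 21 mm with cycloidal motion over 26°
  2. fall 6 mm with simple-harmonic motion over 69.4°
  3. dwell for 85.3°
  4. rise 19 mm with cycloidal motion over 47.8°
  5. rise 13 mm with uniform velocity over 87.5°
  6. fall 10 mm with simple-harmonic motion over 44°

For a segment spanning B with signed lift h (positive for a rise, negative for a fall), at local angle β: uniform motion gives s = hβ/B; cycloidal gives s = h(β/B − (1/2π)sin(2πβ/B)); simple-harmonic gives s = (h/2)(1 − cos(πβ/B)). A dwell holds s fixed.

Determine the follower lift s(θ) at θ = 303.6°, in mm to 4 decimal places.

seg 1 [0°–26°] cycloidal, h=21: full span → s += 21 → s = 21.0000
seg 2 [26°–95.4°] simple-harmonic, h=-6: full span → s += -6 → s = 15.0000
seg 3 [95.4°–180.7°] dwell: s stays 15.0000
seg 4 [180.7°–228.5°] cycloidal, h=19: full span → s += 19 → s = 34.0000
seg 5 [228.5°–316°] uniform, h=13: θ=303.6° here. β=75.1, B=87.5. 13·75.1/87.5 = 11.1577 → s = 45.1577

45.1577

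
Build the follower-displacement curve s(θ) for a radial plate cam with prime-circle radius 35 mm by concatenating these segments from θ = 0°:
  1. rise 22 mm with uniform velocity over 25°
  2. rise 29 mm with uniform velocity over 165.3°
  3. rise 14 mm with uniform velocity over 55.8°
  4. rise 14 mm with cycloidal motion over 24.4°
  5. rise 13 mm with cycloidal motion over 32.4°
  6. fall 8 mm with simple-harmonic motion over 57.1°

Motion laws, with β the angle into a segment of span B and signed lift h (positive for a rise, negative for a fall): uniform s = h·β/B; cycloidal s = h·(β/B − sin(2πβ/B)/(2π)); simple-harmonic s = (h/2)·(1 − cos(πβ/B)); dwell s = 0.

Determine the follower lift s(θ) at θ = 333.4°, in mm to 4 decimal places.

seg 1 [0°–25°] uniform, h=22: full span → s += 22 → s = 22.0000
seg 2 [25°–190.3°] uniform, h=29: full span → s += 29 → s = 51.0000
seg 3 [190.3°–246.1°] uniform, h=14: full span → s += 14 → s = 65.0000
seg 4 [246.1°–270.5°] cycloidal, h=14: full span → s += 14 → s = 79.0000
seg 5 [270.5°–302.9°] cycloidal, h=13: full span → s += 13 → s = 92.0000
seg 6 [302.9°–360°] simple-harmonic, h=-8: θ=333.4° here. β=30.5, B=57.1. -8/2·(1 − cos(π·0.5342)) = -4.4283 → s = 87.5717

87.5717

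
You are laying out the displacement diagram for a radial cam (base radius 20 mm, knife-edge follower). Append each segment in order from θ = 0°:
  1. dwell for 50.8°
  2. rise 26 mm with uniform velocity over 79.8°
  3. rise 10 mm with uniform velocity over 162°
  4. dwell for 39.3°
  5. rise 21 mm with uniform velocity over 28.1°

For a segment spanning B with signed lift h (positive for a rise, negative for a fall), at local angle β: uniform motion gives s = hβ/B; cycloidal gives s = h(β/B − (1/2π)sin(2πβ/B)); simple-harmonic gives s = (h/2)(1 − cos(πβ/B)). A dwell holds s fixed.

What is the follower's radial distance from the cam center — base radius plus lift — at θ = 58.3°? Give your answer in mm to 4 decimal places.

seg 1 [0°–50.8°] dwell: s stays 0.0000
seg 2 [50.8°–130.6°] uniform, h=26: θ=58.3° here. β=7.5, B=79.8. 26·7.5/79.8 = 2.4436 → s = 2.4436
radial distance = base radius + s = 20 + 2.4436 = 22.4436

22.4436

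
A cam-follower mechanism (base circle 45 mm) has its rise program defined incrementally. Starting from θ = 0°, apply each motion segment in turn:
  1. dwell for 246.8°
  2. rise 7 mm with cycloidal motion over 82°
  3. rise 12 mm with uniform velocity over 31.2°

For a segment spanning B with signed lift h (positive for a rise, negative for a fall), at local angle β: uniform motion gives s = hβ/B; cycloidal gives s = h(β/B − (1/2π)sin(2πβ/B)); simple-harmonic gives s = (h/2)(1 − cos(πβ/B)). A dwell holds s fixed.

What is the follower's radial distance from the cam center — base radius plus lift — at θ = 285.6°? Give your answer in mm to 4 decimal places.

seg 1 [0°–246.8°] dwell: s stays 0.0000
seg 2 [246.8°–328.8°] cycloidal, h=7: θ=285.6° here. β=38.8, B=82. 7·(0.4732 − sin(2π·0.4732)/(2π)) = 3.1253 → s = 3.1253
radial distance = base radius + s = 45 + 3.1253 = 48.1253

48.1253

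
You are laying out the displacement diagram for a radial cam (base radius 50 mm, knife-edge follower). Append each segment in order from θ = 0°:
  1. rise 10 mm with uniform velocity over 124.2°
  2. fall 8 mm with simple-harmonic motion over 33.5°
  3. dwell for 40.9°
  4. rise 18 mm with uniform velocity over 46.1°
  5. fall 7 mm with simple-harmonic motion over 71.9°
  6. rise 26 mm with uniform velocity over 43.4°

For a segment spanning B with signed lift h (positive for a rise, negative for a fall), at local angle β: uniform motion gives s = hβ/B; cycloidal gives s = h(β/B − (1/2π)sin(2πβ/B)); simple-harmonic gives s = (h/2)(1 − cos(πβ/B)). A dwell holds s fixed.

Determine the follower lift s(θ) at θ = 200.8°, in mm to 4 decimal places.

seg 1 [0°–124.2°] uniform, h=10: full span → s += 10 → s = 10.0000
seg 2 [124.2°–157.7°] simple-harmonic, h=-8: full span → s += -8 → s = 2.0000
seg 3 [157.7°–198.6°] dwell: s stays 2.0000
seg 4 [198.6°–244.7°] uniform, h=18: θ=200.8° here. β=2.2, B=46.1. 18·2.2/46.1 = 0.8590 → s = 2.8590

2.8590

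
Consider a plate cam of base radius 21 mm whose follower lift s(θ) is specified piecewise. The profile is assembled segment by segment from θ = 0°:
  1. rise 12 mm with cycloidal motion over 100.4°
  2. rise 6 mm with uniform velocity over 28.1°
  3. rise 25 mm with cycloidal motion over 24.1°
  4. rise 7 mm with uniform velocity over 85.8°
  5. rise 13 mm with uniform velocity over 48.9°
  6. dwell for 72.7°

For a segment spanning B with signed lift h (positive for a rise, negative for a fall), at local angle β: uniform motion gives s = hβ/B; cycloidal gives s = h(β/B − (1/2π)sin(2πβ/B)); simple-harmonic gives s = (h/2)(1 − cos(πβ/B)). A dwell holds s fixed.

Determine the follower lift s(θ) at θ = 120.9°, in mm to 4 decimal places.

seg 1 [0°–100.4°] cycloidal, h=12: full span → s += 12 → s = 12.0000
seg 2 [100.4°–128.5°] uniform, h=6: θ=120.9° here. β=20.5, B=28.1. 6·20.5/28.1 = 4.3772 → s = 16.3772

16.3772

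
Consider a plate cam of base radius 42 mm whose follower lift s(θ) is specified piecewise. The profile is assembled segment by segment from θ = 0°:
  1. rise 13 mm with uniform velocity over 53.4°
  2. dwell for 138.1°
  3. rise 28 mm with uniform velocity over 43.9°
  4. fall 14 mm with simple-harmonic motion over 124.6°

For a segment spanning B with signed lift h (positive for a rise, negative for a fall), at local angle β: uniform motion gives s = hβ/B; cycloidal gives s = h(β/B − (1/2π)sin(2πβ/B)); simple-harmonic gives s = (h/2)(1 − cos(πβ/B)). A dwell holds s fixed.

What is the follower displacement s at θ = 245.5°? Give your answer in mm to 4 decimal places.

seg 1 [0°–53.4°] uniform, h=13: full span → s += 13 → s = 13.0000
seg 2 [53.4°–191.5°] dwell: s stays 13.0000
seg 3 [191.5°–235.4°] uniform, h=28: full span → s += 28 → s = 41.0000
seg 4 [235.4°–360°] simple-harmonic, h=-14: θ=245.5° here. β=10.1, B=124.6. -14/2·(1 − cos(π·0.0811)) = -0.2257 → s = 40.7743

40.7743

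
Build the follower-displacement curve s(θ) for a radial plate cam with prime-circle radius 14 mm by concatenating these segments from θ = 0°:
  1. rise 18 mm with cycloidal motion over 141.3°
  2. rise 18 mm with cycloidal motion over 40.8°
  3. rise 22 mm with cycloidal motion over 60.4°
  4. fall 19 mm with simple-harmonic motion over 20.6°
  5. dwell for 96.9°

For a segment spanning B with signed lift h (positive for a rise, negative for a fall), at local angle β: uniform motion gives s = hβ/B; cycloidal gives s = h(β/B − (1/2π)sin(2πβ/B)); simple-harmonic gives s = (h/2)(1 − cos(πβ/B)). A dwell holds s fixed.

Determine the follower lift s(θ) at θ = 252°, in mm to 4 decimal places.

seg 1 [0°–141.3°] cycloidal, h=18: full span → s += 18 → s = 18.0000
seg 2 [141.3°–182.1°] cycloidal, h=18: full span → s += 18 → s = 36.0000
seg 3 [182.1°–242.5°] cycloidal, h=22: full span → s += 22 → s = 58.0000
seg 4 [242.5°–263.1°] simple-harmonic, h=-19: θ=252° here. β=9.5, B=20.6. -19/2·(1 − cos(π·0.4612)) = -8.3438 → s = 49.6562

49.6562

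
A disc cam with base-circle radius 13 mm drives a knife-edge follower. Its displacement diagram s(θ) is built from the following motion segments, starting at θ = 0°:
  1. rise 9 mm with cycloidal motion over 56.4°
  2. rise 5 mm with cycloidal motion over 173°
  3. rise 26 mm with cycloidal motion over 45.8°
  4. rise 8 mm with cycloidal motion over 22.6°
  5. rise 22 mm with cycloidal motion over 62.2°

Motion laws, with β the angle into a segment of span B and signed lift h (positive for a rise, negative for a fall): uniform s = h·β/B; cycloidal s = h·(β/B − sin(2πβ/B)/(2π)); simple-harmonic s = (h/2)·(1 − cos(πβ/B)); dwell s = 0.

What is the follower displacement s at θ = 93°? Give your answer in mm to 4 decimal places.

seg 1 [0°–56.4°] cycloidal, h=9: full span → s += 9 → s = 9.0000
seg 2 [56.4°–229.4°] cycloidal, h=5: θ=93° here. β=36.6, B=173. 5·(0.2116 − sin(2π·0.2116)/(2π)) = 0.2851 → s = 9.2851

9.2851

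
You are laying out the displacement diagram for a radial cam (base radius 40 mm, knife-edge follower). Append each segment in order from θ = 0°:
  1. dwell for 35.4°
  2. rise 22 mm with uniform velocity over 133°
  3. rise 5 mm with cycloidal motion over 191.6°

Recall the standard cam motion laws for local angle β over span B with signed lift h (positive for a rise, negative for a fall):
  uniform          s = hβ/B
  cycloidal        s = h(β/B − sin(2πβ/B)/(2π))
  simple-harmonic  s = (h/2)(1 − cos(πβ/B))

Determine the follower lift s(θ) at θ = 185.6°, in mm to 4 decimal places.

seg 1 [0°–35.4°] dwell: s stays 0.0000
seg 2 [35.4°–168.4°] uniform, h=22: full span → s += 22 → s = 22.0000
seg 3 [168.4°–360°] cycloidal, h=5: θ=185.6° here. β=17.2, B=191.6. 5·(0.0898 − sin(2π·0.0898)/(2π)) = 0.0234 → s = 22.0234

22.0234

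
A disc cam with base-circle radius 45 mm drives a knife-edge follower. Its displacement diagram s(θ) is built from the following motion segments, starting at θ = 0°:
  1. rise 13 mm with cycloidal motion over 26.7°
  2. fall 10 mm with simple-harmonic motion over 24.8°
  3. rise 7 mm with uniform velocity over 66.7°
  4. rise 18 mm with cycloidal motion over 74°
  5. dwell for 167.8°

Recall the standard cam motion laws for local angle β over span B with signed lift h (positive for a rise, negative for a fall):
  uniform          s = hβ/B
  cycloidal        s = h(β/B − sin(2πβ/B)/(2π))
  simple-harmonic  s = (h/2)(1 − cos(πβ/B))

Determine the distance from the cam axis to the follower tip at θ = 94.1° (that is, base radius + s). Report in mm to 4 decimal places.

seg 1 [0°–26.7°] cycloidal, h=13: full span → s += 13 → s = 13.0000
seg 2 [26.7°–51.5°] simple-harmonic, h=-10: full span → s += -10 → s = 3.0000
seg 3 [51.5°–118.2°] uniform, h=7: θ=94.1° here. β=42.6, B=66.7. 7·42.6/66.7 = 4.4708 → s = 7.4708
radial distance = base radius + s = 45 + 7.4708 = 52.4708

52.4708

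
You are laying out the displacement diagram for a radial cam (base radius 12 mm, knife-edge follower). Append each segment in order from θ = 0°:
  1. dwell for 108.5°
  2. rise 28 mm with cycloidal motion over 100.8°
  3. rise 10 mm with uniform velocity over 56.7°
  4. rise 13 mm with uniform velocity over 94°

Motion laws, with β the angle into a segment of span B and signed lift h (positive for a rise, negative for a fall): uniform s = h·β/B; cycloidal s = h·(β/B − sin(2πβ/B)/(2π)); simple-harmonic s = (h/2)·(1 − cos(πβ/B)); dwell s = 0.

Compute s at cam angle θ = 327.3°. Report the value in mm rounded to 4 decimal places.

seg 1 [0°–108.5°] dwell: s stays 0.0000
seg 2 [108.5°–209.3°] cycloidal, h=28: full span → s += 28 → s = 28.0000
seg 3 [209.3°–266°] uniform, h=10: full span → s += 10 → s = 38.0000
seg 4 [266°–360°] uniform, h=13: θ=327.3° here. β=61.3, B=94. 13·61.3/94 = 8.4777 → s = 46.4777

46.4777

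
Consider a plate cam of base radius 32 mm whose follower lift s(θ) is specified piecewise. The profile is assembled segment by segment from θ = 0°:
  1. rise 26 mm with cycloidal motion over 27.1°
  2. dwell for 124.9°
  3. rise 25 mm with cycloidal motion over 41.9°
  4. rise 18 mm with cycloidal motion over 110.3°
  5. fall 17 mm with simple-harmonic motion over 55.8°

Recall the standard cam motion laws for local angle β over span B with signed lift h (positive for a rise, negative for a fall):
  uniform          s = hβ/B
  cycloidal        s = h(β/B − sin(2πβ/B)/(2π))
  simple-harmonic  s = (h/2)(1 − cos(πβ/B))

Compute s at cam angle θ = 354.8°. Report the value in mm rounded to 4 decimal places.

seg 1 [0°–27.1°] cycloidal, h=26: full span → s += 26 → s = 26.0000
seg 2 [27.1°–152°] dwell: s stays 26.0000
seg 3 [152°–193.9°] cycloidal, h=25: full span → s += 25 → s = 51.0000
seg 4 [193.9°–304.2°] cycloidal, h=18: full span → s += 18 → s = 69.0000
seg 5 [304.2°–360°] simple-harmonic, h=-17: θ=354.8° here. β=50.6, B=55.8. -17/2·(1 − cos(π·0.9068)) = -16.6383 → s = 52.3617

52.3617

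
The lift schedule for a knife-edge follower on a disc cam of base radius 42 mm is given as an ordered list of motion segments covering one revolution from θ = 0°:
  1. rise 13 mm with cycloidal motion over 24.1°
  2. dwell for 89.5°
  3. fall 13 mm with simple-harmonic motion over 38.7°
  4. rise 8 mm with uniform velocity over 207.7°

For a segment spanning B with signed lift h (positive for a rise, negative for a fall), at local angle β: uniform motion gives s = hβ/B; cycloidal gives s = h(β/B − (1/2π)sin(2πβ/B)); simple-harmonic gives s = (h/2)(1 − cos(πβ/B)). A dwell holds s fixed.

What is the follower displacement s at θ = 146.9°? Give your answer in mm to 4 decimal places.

seg 1 [0°–24.1°] cycloidal, h=13: full span → s += 13 → s = 13.0000
seg 2 [24.1°–113.6°] dwell: s stays 13.0000
seg 3 [113.6°–152.3°] simple-harmonic, h=-13: θ=146.9° here. β=33.3, B=38.7. -13/2·(1 − cos(π·0.8605)) = -12.3854 → s = 0.6146

0.6146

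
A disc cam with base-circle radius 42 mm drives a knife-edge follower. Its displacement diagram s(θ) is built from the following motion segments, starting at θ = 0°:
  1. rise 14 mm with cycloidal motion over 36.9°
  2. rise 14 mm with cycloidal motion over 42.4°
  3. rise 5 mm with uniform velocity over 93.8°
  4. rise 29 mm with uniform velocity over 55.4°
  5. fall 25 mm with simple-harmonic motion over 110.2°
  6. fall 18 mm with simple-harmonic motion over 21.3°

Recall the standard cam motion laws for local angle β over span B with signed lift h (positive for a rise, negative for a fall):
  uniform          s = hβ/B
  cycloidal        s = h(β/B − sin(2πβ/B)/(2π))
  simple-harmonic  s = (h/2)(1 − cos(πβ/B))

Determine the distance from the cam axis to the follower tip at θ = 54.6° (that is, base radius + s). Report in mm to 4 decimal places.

seg 1 [0°–36.9°] cycloidal, h=14: full span → s += 14 → s = 14.0000
seg 2 [36.9°–79.3°] cycloidal, h=14: θ=54.6° here. β=17.7, B=42.4. 14·(0.4175 − sin(2π·0.4175)/(2π)) = 4.7398 → s = 18.7398
radial distance = base radius + s = 42 + 18.7398 = 60.7398

60.7398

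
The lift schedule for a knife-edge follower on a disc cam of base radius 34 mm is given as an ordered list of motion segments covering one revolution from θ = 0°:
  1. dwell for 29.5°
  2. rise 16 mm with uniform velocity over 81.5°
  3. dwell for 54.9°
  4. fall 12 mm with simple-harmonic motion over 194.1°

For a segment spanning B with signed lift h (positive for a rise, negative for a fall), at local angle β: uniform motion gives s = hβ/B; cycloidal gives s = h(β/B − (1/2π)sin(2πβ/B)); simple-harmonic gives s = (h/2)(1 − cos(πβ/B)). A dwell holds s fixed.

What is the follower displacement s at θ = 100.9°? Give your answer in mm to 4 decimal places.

seg 1 [0°–29.5°] dwell: s stays 0.0000
seg 2 [29.5°–111°] uniform, h=16: θ=100.9° here. β=71.4, B=81.5. 16·71.4/81.5 = 14.0172 → s = 14.0172

14.0172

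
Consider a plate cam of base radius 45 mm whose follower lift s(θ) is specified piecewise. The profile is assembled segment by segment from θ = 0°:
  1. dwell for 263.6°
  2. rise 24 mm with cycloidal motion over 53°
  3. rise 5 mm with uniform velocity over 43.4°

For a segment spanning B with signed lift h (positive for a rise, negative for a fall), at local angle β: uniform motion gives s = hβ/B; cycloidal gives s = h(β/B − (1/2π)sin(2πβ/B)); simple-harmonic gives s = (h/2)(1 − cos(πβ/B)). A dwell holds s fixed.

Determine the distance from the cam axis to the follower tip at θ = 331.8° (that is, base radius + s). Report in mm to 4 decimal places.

seg 1 [0°–263.6°] dwell: s stays 0.0000
seg 2 [263.6°–316.6°] cycloidal, h=24: full span → s += 24 → s = 24.0000
seg 3 [316.6°–360°] uniform, h=5: θ=331.8° here. β=15.2, B=43.4. 5·15.2/43.4 = 1.7512 → s = 25.7512
radial distance = base radius + s = 45 + 25.7512 = 70.7512

70.7512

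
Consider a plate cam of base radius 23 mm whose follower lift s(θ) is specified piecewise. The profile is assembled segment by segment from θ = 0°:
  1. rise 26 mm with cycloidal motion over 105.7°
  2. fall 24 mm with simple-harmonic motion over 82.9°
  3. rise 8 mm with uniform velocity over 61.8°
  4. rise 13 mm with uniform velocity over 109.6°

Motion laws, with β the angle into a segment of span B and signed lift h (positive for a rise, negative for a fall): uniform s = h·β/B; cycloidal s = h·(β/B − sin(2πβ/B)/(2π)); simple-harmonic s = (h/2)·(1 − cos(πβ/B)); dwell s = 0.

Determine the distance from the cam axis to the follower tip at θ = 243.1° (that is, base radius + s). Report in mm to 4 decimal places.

seg 1 [0°–105.7°] cycloidal, h=26: full span → s += 26 → s = 26.0000
seg 2 [105.7°–188.6°] simple-harmonic, h=-24: full span → s += -24 → s = 2.0000
seg 3 [188.6°–250.4°] uniform, h=8: θ=243.1° here. β=54.5, B=61.8. 8·54.5/61.8 = 7.0550 → s = 9.0550
radial distance = base radius + s = 23 + 9.0550 = 32.0550

32.0550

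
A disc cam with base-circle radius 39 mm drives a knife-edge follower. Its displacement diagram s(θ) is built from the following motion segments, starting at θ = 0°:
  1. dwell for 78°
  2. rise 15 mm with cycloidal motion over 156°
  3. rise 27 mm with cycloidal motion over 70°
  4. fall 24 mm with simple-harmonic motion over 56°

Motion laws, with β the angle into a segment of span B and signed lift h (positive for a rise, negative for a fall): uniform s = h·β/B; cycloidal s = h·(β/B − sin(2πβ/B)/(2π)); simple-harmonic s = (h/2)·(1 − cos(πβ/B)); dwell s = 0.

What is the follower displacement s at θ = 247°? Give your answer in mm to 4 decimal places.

seg 1 [0°–78°] dwell: s stays 0.0000
seg 2 [78°–234°] cycloidal, h=15: full span → s += 15 → s = 15.0000
seg 3 [234°–304°] cycloidal, h=27: θ=247° here. β=13, B=70. 27·(0.1857 − sin(2π·0.1857)/(2π)) = 1.0629 → s = 16.0629

16.0629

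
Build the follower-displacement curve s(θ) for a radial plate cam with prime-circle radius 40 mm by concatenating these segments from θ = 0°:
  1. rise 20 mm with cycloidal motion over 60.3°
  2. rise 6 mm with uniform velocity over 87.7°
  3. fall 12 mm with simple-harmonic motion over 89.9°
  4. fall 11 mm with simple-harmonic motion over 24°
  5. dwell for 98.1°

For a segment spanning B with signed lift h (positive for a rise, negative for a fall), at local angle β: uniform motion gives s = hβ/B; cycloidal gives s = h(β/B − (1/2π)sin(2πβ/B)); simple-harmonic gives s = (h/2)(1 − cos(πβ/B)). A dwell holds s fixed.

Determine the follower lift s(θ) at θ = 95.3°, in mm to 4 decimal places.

seg 1 [0°–60.3°] cycloidal, h=20: full span → s += 20 → s = 20.0000
seg 2 [60.3°–148°] uniform, h=6: θ=95.3° here. β=35, B=87.7. 6·35/87.7 = 2.3945 → s = 22.3945

22.3945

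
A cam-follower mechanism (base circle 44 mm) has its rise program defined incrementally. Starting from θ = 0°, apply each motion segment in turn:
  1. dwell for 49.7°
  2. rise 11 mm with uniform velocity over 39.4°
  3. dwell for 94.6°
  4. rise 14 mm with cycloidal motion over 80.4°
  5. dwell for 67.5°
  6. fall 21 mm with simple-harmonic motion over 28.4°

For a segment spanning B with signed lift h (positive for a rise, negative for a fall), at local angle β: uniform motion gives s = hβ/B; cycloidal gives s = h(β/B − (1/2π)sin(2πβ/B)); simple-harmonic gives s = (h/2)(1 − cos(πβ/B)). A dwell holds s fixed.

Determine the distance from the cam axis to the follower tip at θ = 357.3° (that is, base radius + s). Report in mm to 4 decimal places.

seg 1 [0°–49.7°] dwell: s stays 0.0000
seg 2 [49.7°–89.1°] uniform, h=11: full span → s += 11 → s = 11.0000
seg 3 [89.1°–183.7°] dwell: s stays 11.0000
seg 4 [183.7°–264.1°] cycloidal, h=14: full span → s += 14 → s = 25.0000
seg 5 [264.1°–331.6°] dwell: s stays 25.0000
seg 6 [331.6°–360°] simple-harmonic, h=-21: θ=357.3° here. β=25.7, B=28.4. -21/2·(1 − cos(π·0.9049)) = -20.5351 → s = 4.4649
radial distance = base radius + s = 44 + 4.4649 = 48.4649

48.4649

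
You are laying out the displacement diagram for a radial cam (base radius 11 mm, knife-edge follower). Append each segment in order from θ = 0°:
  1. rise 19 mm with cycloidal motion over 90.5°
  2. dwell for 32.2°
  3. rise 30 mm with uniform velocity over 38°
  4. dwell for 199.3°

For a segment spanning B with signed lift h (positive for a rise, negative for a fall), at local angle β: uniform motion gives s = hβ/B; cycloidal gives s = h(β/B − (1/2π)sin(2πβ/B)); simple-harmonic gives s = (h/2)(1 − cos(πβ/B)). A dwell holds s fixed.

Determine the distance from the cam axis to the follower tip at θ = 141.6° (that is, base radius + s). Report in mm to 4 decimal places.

seg 1 [0°–90.5°] cycloidal, h=19: full span → s += 19 → s = 19.0000
seg 2 [90.5°–122.7°] dwell: s stays 19.0000
seg 3 [122.7°–160.7°] uniform, h=30: θ=141.6° here. β=18.9, B=38. 30·18.9/38 = 14.9211 → s = 33.9211
radial distance = base radius + s = 11 + 33.9211 = 44.9211

44.9211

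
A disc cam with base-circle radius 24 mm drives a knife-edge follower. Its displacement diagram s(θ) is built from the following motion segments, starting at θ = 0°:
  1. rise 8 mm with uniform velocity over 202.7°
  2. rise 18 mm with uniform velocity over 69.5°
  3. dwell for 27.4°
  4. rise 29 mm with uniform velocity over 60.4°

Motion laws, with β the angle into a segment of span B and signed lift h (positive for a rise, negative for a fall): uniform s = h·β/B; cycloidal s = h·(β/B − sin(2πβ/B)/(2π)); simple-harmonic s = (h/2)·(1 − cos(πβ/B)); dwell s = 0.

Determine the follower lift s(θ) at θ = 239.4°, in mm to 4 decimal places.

seg 1 [0°–202.7°] uniform, h=8: full span → s += 8 → s = 8.0000
seg 2 [202.7°–272.2°] uniform, h=18: θ=239.4° here. β=36.7, B=69.5. 18·36.7/69.5 = 9.5050 → s = 17.5050

17.5050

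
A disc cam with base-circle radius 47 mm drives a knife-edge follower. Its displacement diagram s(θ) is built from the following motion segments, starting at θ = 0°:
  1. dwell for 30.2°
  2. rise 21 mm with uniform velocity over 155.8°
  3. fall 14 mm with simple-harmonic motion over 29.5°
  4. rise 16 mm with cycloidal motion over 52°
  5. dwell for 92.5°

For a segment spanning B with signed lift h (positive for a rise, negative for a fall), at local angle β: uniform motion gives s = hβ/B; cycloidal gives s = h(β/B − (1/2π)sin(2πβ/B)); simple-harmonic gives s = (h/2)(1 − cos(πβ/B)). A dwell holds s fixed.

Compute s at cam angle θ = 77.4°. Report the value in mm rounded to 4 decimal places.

seg 1 [0°–30.2°] dwell: s stays 0.0000
seg 2 [30.2°–186°] uniform, h=21: θ=77.4° here. β=47.2, B=155.8. 21·47.2/155.8 = 6.3620 → s = 6.3620

6.3620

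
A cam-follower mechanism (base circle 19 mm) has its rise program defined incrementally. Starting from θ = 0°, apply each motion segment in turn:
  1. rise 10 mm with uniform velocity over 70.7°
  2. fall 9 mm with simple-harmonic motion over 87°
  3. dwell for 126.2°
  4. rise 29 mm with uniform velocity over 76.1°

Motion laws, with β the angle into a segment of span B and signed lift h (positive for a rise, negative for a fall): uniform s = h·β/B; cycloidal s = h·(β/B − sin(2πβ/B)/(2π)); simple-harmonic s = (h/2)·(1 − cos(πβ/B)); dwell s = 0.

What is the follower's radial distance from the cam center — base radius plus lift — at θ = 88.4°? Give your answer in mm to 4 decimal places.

seg 1 [0°–70.7°] uniform, h=10: full span → s += 10 → s = 10.0000
seg 2 [70.7°–157.7°] simple-harmonic, h=-9: θ=88.4° here. β=17.7, B=87. -9/2·(1 − cos(π·0.2034)) = -0.8883 → s = 9.1117
radial distance = base radius + s = 19 + 9.1117 = 28.1117

28.1117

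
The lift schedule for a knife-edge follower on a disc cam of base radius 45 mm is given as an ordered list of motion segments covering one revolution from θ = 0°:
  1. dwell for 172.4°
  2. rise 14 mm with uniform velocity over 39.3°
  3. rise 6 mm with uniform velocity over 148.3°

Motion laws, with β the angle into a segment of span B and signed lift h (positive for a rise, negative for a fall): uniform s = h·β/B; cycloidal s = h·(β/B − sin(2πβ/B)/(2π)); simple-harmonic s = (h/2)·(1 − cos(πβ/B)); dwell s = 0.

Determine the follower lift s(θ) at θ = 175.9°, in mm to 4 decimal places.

seg 1 [0°–172.4°] dwell: s stays 0.0000
seg 2 [172.4°–211.7°] uniform, h=14: θ=175.9° here. β=3.5, B=39.3. 14·3.5/39.3 = 1.2468 → s = 1.2468

1.2468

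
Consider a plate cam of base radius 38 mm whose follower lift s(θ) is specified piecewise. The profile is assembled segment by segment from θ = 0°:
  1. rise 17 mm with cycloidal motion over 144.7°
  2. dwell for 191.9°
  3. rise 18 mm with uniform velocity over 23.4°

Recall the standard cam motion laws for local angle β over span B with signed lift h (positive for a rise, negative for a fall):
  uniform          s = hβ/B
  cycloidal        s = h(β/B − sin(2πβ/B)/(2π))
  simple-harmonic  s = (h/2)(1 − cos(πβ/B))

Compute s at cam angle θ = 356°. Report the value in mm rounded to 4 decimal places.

seg 1 [0°–144.7°] cycloidal, h=17: full span → s += 17 → s = 17.0000
seg 2 [144.7°–336.6°] dwell: s stays 17.0000
seg 3 [336.6°–360°] uniform, h=18: θ=356° here. β=19.4, B=23.4. 18·19.4/23.4 = 14.9231 → s = 31.9231

31.9231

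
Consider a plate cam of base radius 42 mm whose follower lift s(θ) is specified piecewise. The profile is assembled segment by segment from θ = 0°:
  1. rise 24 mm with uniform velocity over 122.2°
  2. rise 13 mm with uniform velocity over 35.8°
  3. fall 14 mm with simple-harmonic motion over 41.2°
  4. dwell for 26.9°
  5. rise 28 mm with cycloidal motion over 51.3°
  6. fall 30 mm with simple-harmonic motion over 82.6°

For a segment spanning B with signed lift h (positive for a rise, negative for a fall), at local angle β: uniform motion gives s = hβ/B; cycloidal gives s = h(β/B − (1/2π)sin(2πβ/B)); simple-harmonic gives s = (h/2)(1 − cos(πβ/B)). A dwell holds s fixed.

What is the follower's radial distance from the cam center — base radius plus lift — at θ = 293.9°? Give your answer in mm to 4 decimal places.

seg 1 [0°–122.2°] uniform, h=24: full span → s += 24 → s = 24.0000
seg 2 [122.2°–158°] uniform, h=13: full span → s += 13 → s = 37.0000
seg 3 [158°–199.2°] simple-harmonic, h=-14: full span → s += -14 → s = 23.0000
seg 4 [199.2°–226.1°] dwell: s stays 23.0000
seg 5 [226.1°–277.4°] cycloidal, h=28: full span → s += 28 → s = 51.0000
seg 6 [277.4°–360°] simple-harmonic, h=-30: θ=293.9° here. β=16.5, B=82.6. -30/2·(1 − cos(π·0.1998)) = -2.8580 → s = 48.1420
radial distance = base radius + s = 42 + 48.1420 = 90.1420

90.1420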